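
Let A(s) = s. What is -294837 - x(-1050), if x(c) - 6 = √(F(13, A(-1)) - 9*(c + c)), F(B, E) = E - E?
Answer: -294843 - 30*√21 ≈ -2.9498e+5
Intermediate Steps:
F(B, E) = 0
x(c) = 6 + 3*√2*√(-c) (x(c) = 6 + √(0 - 9*(c + c)) = 6 + √(0 - 18*c) = 6 + √(-18*c) = 6 + 3*√2*√(-c))
-294837 - x(-1050) = -294837 - (6 + 3*√2*√(-1*(-1050))) = -294837 - (6 + 3*√2*√1050) = -294837 - (6 + 3*√2*(5*√42)) = -294837 - (6 + 30*√21) = -294837 + (-6 - 30*√21) = -294843 - 30*√21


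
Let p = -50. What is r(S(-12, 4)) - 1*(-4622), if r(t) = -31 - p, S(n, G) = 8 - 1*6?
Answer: 4641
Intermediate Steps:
S(n, G) = 2 (S(n, G) = 8 - 6 = 2)
r(t) = 19 (r(t) = -31 - 1*(-50) = -31 + 50 = 19)
r(S(-12, 4)) - 1*(-4622) = 19 - 1*(-4622) = 19 + 4622 = 4641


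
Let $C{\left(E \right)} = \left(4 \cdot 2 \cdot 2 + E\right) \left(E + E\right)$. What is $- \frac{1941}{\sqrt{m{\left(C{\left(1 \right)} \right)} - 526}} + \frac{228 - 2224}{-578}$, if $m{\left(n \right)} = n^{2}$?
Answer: $\frac{998}{289} - \frac{647 \sqrt{70}}{70} \approx -73.878$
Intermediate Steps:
$C{\left(E \right)} = 2 E \left(16 + E\right)$ ($C{\left(E \right)} = \left(8 \cdot 2 + E\right) 2 E = \left(16 + E\right) 2 E = 2 E \left(16 + E\right)$)
$- \frac{1941}{\sqrt{m{\left(C{\left(1 \right)} \right)} - 526}} + \frac{228 - 2224}{-578} = - \frac{1941}{\sqrt{\left(2 \cdot 1 \left(16 + 1\right)\right)^{2} - 526}} + \frac{228 - 2224}{-578} = - \frac{1941}{\sqrt{\left(2 \cdot 1 \cdot 17\right)^{2} - 526}} + \left(228 - 2224\right) \left(- \frac{1}{578}\right) = - \frac{1941}{\sqrt{34^{2} - 526}} - - \frac{998}{289} = - \frac{1941}{\sqrt{1156 - 526}} + \frac{998}{289} = - \frac{1941}{\sqrt{630}} + \frac{998}{289} = - \frac{1941}{3 \sqrt{70}} + \frac{998}{289} = - 1941 \frac{\sqrt{70}}{210} + \frac{998}{289} = - \frac{647 \sqrt{70}}{70} + \frac{998}{289} = \frac{998}{289} - \frac{647 \sqrt{70}}{70}$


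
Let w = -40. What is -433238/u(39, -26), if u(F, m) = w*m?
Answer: -16663/40 ≈ -416.58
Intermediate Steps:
u(F, m) = -40*m
-433238/u(39, -26) = -433238/((-40*(-26))) = -433238/1040 = -247*877/520 = -16663/40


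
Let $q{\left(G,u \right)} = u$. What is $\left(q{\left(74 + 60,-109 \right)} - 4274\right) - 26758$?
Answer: $-31141$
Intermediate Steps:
$\left(q{\left(74 + 60,-109 \right)} - 4274\right) - 26758 = \left(-109 - 4274\right) - 26758 = -4383 - 26758 = -31141$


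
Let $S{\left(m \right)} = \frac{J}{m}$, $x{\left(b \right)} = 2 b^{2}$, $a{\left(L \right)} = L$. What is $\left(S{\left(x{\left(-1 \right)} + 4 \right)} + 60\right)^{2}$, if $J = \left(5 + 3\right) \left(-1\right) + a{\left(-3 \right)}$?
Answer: $\frac{121801}{36} \approx 3383.4$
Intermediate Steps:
$J = -11$ ($J = \left(5 + 3\right) \left(-1\right) - 3 = 8 \left(-1\right) - 3 = -8 - 3 = -11$)
$S{\left(m \right)} = - \frac{11}{m}$
$\left(S{\left(x{\left(-1 \right)} + 4 \right)} + 60\right)^{2} = \left(- \frac{11}{2 \left(-1\right)^{2} + 4} + 60\right)^{2} = \left(- \frac{11}{2 \cdot 1 + 4} + 60\right)^{2} = \left(- \frac{11}{2 + 4} + 60\right)^{2} = \left(- \frac{11}{6} + 60\right)^{2} = \left(\frac{349}{6}\right)^{2} = \frac{121801}{36}$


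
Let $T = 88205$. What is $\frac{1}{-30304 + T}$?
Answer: $\frac{1}{57901} \approx 1.7271 \cdot 10^{-5}$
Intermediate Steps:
$\frac{1}{-30304 + T} = \frac{1}{-30304 + 88205} = \frac{1}{57901}$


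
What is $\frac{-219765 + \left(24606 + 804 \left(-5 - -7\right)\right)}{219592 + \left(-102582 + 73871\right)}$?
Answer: $- \frac{64517}{63627} \approx -1.014$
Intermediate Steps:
$\frac{-219765 + \left(24606 + 804 \left(-5 - -7\right)\right)}{219592 + \left(-102582 + 73871\right)} = \frac{-219765 + \left(24606 + 804 \left(-5 + 7\right)\right)}{219592 - 28711} = \frac{-219765 + \left(24606 + 804 \cdot 2\right)}{190881} = \left(-219765 + \left(24606 + 1608\right)\right) \frac{1}{190881} = \left(-219765 + 26214\right) \frac{1}{190881} = \left(-193551\right) \frac{1}{190881} = - \frac{64517}{63627}$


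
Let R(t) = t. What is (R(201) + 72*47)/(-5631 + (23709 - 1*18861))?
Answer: -1195/261 ≈ -4.5785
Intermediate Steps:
(R(201) + 72*47)/(-5631 + (23709 - 1*18861)) = (201 + 72*47)/(-5631 + (23709 - 1*18861)) = (201 + 3384)/(-5631 + (23709 - 18861)) = 3585/(-5631 + 4848) = 3585/(-783) = 3585*(-1/783) = -1195/261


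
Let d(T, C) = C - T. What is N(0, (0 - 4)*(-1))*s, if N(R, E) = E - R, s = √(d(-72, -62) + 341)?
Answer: 12*√39 ≈ 74.940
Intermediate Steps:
s = 3*√39 (s = √((-62 - 1*(-72)) + 341) = √((-62 + 72) + 341) = √(10 + 341) = √351 = 3*√39 ≈ 18.735)
N(0, (0 - 4)*(-1))*s = ((0 - 4)*(-1) - 1*0)*(3*√39) = (-4*(-1) + 0)*(3*√39) = (4 + 0)*(3*√39) = 4*(3*√39) = 12*√39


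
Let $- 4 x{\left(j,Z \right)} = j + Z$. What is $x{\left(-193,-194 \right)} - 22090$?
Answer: $- \frac{87973}{4} \approx -21993.0$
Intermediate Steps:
$x{\left(j,Z \right)} = - \frac{Z}{4} - \frac{j}{4}$ ($x{\left(j,Z \right)} = - \frac{j + Z}{4} = - \frac{Z + j}{4} = - \frac{Z}{4} - \frac{j}{4}$)
$x{\left(-193,-194 \right)} - 22090 = \left(\left(- \frac{1}{4}\right) \left(-194\right) - - \frac{193}{4}\right) - 22090 = \left(\frac{97}{2} + \frac{193}{4}\right) - 22090 = \frac{387}{4} - 22090 = - \frac{87973}{4}$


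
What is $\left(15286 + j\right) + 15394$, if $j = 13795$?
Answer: $44475$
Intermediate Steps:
$\left(15286 + j\right) + 15394 = \left(15286 + 13795\right) + 15394 = 29081 + 15394 = 44475$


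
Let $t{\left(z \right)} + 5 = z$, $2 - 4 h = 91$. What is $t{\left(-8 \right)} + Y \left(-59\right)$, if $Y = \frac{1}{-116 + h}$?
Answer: $- \frac{6953}{553} \approx -12.573$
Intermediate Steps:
$h = - \frac{89}{4}$ ($h = \frac{1}{2} - \frac{91}{4} = - \frac{89}{4} \approx -22.25$)
$t{\left(z \right)} = -5 + z$
$Y = - \frac{4}{553}$ ($Y = \frac{1}{-116 - \frac{89}{4}} = \frac{1}{- \frac{553}{4}} = - \frac{4}{553} \approx -0.0072333$)
$t{\left(-8 \right)} + Y \left(-59\right) = \left(-5 - 8\right) - - \frac{236}{553} = -13 + \frac{236}{553} = - \frac{6953}{553}$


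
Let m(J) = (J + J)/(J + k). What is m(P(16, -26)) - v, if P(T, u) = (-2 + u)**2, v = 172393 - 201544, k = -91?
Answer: 2886173/99 ≈ 29153.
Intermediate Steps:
v = -29151
m(J) = 2*J/(-91 + J) (m(J) = (J + J)/(J - 91) = (2*J)/(-91 + J) = 2*J/(-91 + J))
m(P(16, -26)) - v = 2*(-2 - 26)**2/(-91 + (-2 - 26)**2) - 1*(-29151) = 2*(-28)**2/(-91 + (-28)**2) + 29151 = 2*784/(-91 + 784) + 29151 = 2*784/693 + 29151 = 2*784*(1/693) + 29151 = 224/99 + 29151 = 2886173/99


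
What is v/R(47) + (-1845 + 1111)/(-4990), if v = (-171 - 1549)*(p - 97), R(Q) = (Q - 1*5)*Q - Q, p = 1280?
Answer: -5076018991/4807865 ≈ -1055.8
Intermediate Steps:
R(Q) = -Q + Q*(-5 + Q) (R(Q) = (Q - 5)*Q - Q = (-5 + Q)*Q - Q = Q*(-5 + Q) - Q = -Q + Q*(-5 + Q))
v = -2034760 (v = (-171 - 1549)*(1280 - 97) = -1720*1183 = -2034760)
v/R(47) + (-1845 + 1111)/(-4990) = -2034760*1/(47*(-6 + 47)) + (-1845 + 1111)/(-4990) = -2034760/(47*41) - 734*(-1/4990) = -2034760/1927 + 367/2495 = -5076018991/4807865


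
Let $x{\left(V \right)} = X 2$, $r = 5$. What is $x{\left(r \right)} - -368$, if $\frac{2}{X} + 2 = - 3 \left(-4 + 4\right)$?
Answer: $366$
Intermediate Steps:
$X = -1$ ($X = \frac{2}{-2 - 3 \left(-4 + 4\right)} = \frac{2}{-2 - 0} = \frac{2}{-2 + 0} = \frac{2}{-2} = 2 \left(- \frac{1}{2}\right) = -1$)
$x{\left(V \right)} = -2$ ($x{\left(V \right)} = \left(-1\right) 2 = -2$)
$x{\left(r \right)} - -368 = -2 - -368 = -2 + 368 = 366$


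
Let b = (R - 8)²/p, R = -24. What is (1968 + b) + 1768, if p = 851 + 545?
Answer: 1304120/349 ≈ 3736.7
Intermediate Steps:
p = 1396
b = 256/349 (b = (-24 - 8)²/1396 = (-32)²*(1/1396) = 1024*(1/1396) = 256/349 ≈ 0.73352)
(1968 + b) + 1768 = (1968 + 256/349) + 1768 = 687088/349 + 1768 = 1304120/349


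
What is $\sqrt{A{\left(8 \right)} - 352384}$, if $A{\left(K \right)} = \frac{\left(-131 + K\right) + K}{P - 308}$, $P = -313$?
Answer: $\frac{i \sqrt{28543089}}{9} \approx 593.62 i$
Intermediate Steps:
$A{\left(K \right)} = \frac{131}{621} - \frac{2 K}{621}$ ($A{\left(K \right)} = \frac{\left(-131 + K\right) + K}{-313 - 308} = \frac{-131 + 2 K}{-621} = \left(-131 + 2 K\right) \left(- \frac{1}{621}\right) = \frac{131}{621} - \frac{2 K}{621}$)
$\sqrt{A{\left(8 \right)} - 352384} = \sqrt{\left(\frac{131}{621} - \frac{16}{621}\right) - 352384} = \sqrt{\frac{5}{27} - 352384} = \sqrt{- \frac{9514363}{27}} = \frac{i \sqrt{28543089}}{9}$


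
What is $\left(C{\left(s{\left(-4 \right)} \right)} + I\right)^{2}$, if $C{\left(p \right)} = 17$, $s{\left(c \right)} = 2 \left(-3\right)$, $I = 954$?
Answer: $942841$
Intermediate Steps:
$s{\left(c \right)} = -6$
$\left(C{\left(s{\left(-4 \right)} \right)} + I\right)^{2} = \left(17 + 954\right)^{2} = 971^{2} = 942841$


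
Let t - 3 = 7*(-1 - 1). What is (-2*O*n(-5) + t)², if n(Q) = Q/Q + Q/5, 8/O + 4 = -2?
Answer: 121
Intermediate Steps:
O = -4/3 (O = 8/(-4 - 2) = 8/(-6) = 8*(-⅙) = -4/3 ≈ -1.3333)
t = -11 (t = 3 + 7*(-1 - 1) = 3 + 7*(-2) = 3 - 14 = -11)
n(Q) = 1 + Q/5 (n(Q) = 1 + Q*(⅕) = 1 + Q/5)
(-2*O*n(-5) + t)² = (-(-8)*(1 + (⅕)*(-5))/3 - 11)² = (-(-8)*(1 - 1)/3 - 11)² = (-(-8)*0/3 - 11)² = (-2*0 - 11)² = (0 - 11)² = (-11)² = 121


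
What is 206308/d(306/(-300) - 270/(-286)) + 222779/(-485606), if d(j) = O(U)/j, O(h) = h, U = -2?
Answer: 112390382021/14347450 ≈ 7833.5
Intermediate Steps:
d(j) = -2/j
206308/d(306/(-300) - 270/(-286)) + 222779/(-485606) = 206308/((-2/(306/(-300) - 270/(-286)))) + 222779/(-485606) = 206308/((-2/(306*(-1/300) - 270*(-1/286)))) + 222779*(-1/485606) = 206308/((-2/(-51/50 + 135/143))) - 222779/485606 = 206308/((-2/(-543/7150))) - 222779/485606 = 206308/((-2*(-7150/543))) - 222779/485606 = 206308/(14300/543) - 222779/485606 = 206308*(543/14300) - 222779/485606 = 28006311/3575 - 222779/485606 = 112390382021/14347450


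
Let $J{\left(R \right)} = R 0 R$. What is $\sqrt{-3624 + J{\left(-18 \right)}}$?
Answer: $2 i \sqrt{906} \approx 60.2 i$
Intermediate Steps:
$J{\left(R \right)} = 0$ ($J{\left(R \right)} = 0 R = 0$)
$\sqrt{-3624 + J{\left(-18 \right)}} = \sqrt{-3624 + 0} = \sqrt{-3624} = 2 i \sqrt{906}$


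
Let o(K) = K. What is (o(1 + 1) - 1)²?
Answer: 1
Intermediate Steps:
(o(1 + 1) - 1)² = ((1 + 1) - 1)² = (2 - 1)² = 1² = 1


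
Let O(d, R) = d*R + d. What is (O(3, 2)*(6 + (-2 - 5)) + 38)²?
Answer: 841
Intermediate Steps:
O(d, R) = d + R*d (O(d, R) = R*d + d = d + R*d)
(O(3, 2)*(6 + (-2 - 5)) + 38)² = ((3*(1 + 2))*(6 + (-2 - 5)) + 38)² = ((3*3)*(6 - 7) + 38)² = (9*(-1) + 38)² = (-9 + 38)² = 29² = 841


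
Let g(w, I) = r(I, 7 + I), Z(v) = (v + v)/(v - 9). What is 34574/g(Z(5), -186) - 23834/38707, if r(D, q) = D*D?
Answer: 256847377/669553686 ≈ 0.38361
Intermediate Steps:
Z(v) = 2*v/(-9 + v) (Z(v) = (2*v)/(-9 + v) = 2*v/(-9 + v))
r(D, q) = D²
g(w, I) = I²
34574/g(Z(5), -186) - 23834/38707 = 34574/((-186)²) - 23834/38707 = 34574/34596 - 23834*1/38707 = 34574*(1/34596) - 23834/38707 = 17287/17298 - 23834/38707 = 256847377/669553686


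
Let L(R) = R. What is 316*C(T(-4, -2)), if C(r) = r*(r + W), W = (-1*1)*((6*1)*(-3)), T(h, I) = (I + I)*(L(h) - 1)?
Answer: 240160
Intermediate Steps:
T(h, I) = 2*I*(-1 + h) (T(h, I) = (I + I)*(h - 1) = (2*I)*(-1 + h) = 2*I*(-1 + h))
W = 18 (W = -6*(-3) = -1*(-18) = 18)
C(r) = r*(18 + r) (C(r) = r*(r + 18) = r*(18 + r))
316*C(T(-4, -2)) = 316*((2*(-2)*(-1 - 4))*(18 + 2*(-2)*(-1 - 4))) = 316*((2*(-2)*(-5))*(18 + 2*(-2)*(-5))) = 316*(20*(18 + 20)) = 316*(20*38) = 316*760 = 240160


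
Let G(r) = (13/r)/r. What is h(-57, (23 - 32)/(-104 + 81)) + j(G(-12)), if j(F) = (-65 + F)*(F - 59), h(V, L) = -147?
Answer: 76242409/20736 ≈ 3676.8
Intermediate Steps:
G(r) = 13/r**2
j(F) = (-65 + F)*(-59 + F)
h(-57, (23 - 32)/(-104 + 81)) + j(G(-12)) = -147 + (3835 + (13/(-12)**2)**2 - 1612/(-12)**2) = -147 + (3835 + (13*(1/144))**2 - 1612/144) = -147 + (3835 + (13/144)**2 - 124*13/144) = -147 + (3835 + 169/20736 - 403/36) = -147 + 79290601/20736 = 76242409/20736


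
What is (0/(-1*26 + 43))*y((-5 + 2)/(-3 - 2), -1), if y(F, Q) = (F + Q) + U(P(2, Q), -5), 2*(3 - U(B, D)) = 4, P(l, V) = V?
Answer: 0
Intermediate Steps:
U(B, D) = 1 (U(B, D) = 3 - ½*4 = 3 - 2 = 1)
y(F, Q) = 1 + F + Q (y(F, Q) = (F + Q) + 1 = 1 + F + Q)
(0/(-1*26 + 43))*y((-5 + 2)/(-3 - 2), -1) = (0/(-1*26 + 43))*(1 + (-5 + 2)/(-3 - 2) - 1) = (0/(-26 + 43))*(1 - 3/(-5) - 1) = (0/17)*(1 - 3*(-⅕) - 1) = ((1/17)*0)*(1 + ⅗ - 1) = 0*(⅗) = 0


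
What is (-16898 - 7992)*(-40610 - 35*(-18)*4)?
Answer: 948060100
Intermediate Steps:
(-16898 - 7992)*(-40610 - 35*(-18)*4) = -24890*(-40610 + 630*4) = -24890*(-40610 + 2520) = -24890*(-38090) = 948060100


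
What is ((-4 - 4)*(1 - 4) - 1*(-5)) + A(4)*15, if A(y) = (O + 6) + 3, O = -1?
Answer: 149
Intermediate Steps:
A(y) = 8 (A(y) = (-1 + 6) + 3 = 5 + 3 = 8)
((-4 - 4)*(1 - 4) - 1*(-5)) + A(4)*15 = ((-4 - 4)*(1 - 4) - 1*(-5)) + 8*15 = (-8*(-3) + 5) + 120 = (24 + 5) + 120 = 29 + 120 = 149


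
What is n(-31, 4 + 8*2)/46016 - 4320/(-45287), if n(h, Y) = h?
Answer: 197385223/2083926592 ≈ 0.094718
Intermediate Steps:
n(-31, 4 + 8*2)/46016 - 4320/(-45287) = -31/46016 - 4320/(-45287) = -31*1/46016 - 4320*(-1/45287) = -31/46016 + 4320/45287 = 197385223/2083926592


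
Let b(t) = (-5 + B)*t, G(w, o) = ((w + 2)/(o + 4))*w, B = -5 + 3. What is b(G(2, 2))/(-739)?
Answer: 28/2217 ≈ 0.012630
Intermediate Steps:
B = -2
G(w, o) = w*(2 + w)/(4 + o) (G(w, o) = ((2 + w)/(4 + o))*w = w*(2 + w)/(4 + o))
b(t) = -7*t (b(t) = (-5 - 2)*t = -7*t)
b(G(2, 2))/(-739) = -14*(2 + 2)/(4 + 2)/(-739) = -14*4/6*(-1/739) = -7*4/3*(-1/739) = -28/3*(-1/739) = 28/2217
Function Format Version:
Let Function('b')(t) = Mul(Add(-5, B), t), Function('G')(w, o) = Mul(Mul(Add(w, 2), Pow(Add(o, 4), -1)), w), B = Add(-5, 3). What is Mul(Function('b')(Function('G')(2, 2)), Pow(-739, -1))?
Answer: Rational(28, 2217) ≈ 0.012630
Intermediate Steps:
B = -2
Function('G')(w, o) = Mul(w, Pow(Add(4, o), -1), Add(2, w)) (Function('G')(w, o) = Mul(Mul(Add(2, w), Pow(Add(4, o), -1)), w) = Mul(Mul(Pow(Add(4, o), -1), Add(2, w)), w) = Mul(w, Pow(Add(4, o), -1), Add(2, w)))
Function('b')(t) = Mul(-7, t) (Function('b')(t) = Mul(Add(-5, -2), t) = Mul(-7, t))
Mul(Function('b')(Function('G')(2, 2)), Pow(-739, -1)) = Mul(Mul(-7, Mul(2, Pow(Add(4, 2), -1), Add(2, 2))), Pow(-739, -1)) = Mul(Mul(-7, Mul(2, Pow(6, -1), 4)), Rational(-1, 739)) = Mul(Mul(-7, Mul(2, Rational(1, 6), 4)), Rational(-1, 739)) = Mul(Mul(-7, Rational(4, 3)), Rational(-1, 739)) = Mul(Rational(-28, 3), Rational(-1, 739)) = Rational(28, 2217)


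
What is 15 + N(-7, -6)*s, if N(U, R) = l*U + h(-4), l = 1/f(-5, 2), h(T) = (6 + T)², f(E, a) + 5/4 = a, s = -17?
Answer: 317/3 ≈ 105.67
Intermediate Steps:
f(E, a) = -5/4 + a
l = 4/3 (l = 1/(-5/4 + 2) = 1/(¾) = 4/3 ≈ 1.3333)
N(U, R) = 4 + 4*U/3 (N(U, R) = 4*U/3 + (6 - 4)² = 4*U/3 + 2² = 4*U/3 + 4 = 4 + 4*U/3)
15 + N(-7, -6)*s = 15 + (4 + (4/3)*(-7))*(-17) = 15 + (4 - 28/3)*(-17) = 15 - 16/3*(-17) = 15 + 272/3 = 317/3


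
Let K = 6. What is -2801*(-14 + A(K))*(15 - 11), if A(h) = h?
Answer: 89632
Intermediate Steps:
-2801*(-14 + A(K))*(15 - 11) = -2801*(-14 + 6)*(15 - 11) = -(-22408)*4 = -2801*(-32) = 89632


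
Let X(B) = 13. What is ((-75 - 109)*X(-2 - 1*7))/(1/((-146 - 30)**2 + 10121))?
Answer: -98304024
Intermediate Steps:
((-75 - 109)*X(-2 - 1*7))/(1/((-146 - 30)**2 + 10121)) = ((-75 - 109)*13)/(1/((-146 - 30)**2 + 10121)) = (-184*13)/(1/((-176)**2 + 10121)) = -2392/(1/(30976 + 10121)) = -2392/(1/41097) = -2392/1/41097 = -2392*41097 = -98304024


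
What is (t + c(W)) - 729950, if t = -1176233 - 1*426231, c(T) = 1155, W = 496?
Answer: -2331259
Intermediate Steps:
t = -1602464 (t = -1176233 - 426231 = -1602464)
(t + c(W)) - 729950 = (-1602464 + 1155) - 729950 = -1601309 - 729950 = -2331259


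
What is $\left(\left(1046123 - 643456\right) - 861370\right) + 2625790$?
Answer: $2167087$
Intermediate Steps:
$\left(\left(1046123 - 643456\right) - 861370\right) + 2625790 = \left(402667 - 861370\right) + 2625790 = -458703 + 2625790 = 2167087$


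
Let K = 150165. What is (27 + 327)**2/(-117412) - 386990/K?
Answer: -3212767351/881558649 ≈ -3.6444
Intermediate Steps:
(27 + 327)**2/(-117412) - 386990/K = (27 + 327)**2/(-117412) - 386990/150165 = 354**2*(-1/117412) - 386990*1/150165 = 125316*(-1/117412) - 77398/30033 = -31329/29353 - 77398/30033 = -3212767351/881558649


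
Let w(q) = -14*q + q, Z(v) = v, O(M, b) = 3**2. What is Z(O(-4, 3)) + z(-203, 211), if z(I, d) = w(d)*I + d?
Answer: 557049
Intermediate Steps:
O(M, b) = 9
w(q) = -13*q
z(I, d) = d - 13*I*d (z(I, d) = (-13*d)*I + d = -13*I*d + d = d - 13*I*d)
Z(O(-4, 3)) + z(-203, 211) = 9 + 211*(1 - 13*(-203)) = 9 + 211*(1 + 2639) = 9 + 211*2640 = 9 + 557040 = 557049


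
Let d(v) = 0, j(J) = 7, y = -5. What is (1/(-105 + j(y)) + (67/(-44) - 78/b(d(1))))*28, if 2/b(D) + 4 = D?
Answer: 333031/77 ≈ 4325.1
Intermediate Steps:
b(D) = 2/(-4 + D)
(1/(-105 + j(y)) + (67/(-44) - 78/b(d(1))))*28 = (1/(-105 + 7) + (67/(-44) - 78/(2/(-4 + 0))))*28 = (1/(-98) + (67*(-1/44) - 78/(2/(-4))))*28 = (-1/98 + (-67/44 - 78/(2*(-¼))))*28 = (-1/98 + (-67/44 - 78/(-½)))*28 = (-1/98 + (-67/44 - 78*(-2)))*28 = (-1/98 + (-67/44 + 156))*28 = (-1/98 + 6797/44)*28 = (333031/2156)*28 = 333031/77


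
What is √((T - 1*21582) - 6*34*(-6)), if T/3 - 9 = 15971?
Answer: √27582 ≈ 166.08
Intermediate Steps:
T = 47940 (T = 27 + 3*15971 = 27 + 47913 = 47940)
√((T - 1*21582) - 6*34*(-6)) = √((47940 - 1*21582) - 6*34*(-6)) = √((47940 - 21582) - 204*(-6)) = √(26358 + 1224) = √27582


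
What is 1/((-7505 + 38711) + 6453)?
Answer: 1/37659 ≈ 2.6554e-5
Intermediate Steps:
1/((-7505 + 38711) + 6453) = 1/(31206 + 6453) = 1/37659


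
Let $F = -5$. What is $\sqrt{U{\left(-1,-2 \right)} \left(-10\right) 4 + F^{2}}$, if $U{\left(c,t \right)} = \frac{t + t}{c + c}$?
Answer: $i \sqrt{55} \approx 7.4162 i$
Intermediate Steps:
$U{\left(c,t \right)} = \frac{t}{c}$ ($U{\left(c,t \right)} = \frac{2 t}{2 c} = 2 t \frac{1}{2 c} = \frac{t}{c}$)
$\sqrt{U{\left(-1,-2 \right)} \left(-10\right) 4 + F^{2}} = \sqrt{- \frac{2}{-1} \left(-10\right) 4 + \left(-5\right)^{2}} = \sqrt{\left(-2\right) \left(-1\right) \left(-10\right) 4 + 25} = \sqrt{2 \left(-10\right) 4 + 25} = \sqrt{\left(-20\right) 4 + 25} = \sqrt{-80 + 25} = \sqrt{-55} = i \sqrt{55}$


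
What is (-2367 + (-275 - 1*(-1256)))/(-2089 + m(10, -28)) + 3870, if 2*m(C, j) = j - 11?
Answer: 16322562/4217 ≈ 3870.7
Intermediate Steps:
m(C, j) = -11/2 + j/2 (m(C, j) = (j - 11)/2 = (-11 + j)/2 = -11/2 + j/2)
(-2367 + (-275 - 1*(-1256)))/(-2089 + m(10, -28)) + 3870 = (-2367 + (-275 - 1*(-1256)))/(-2089 + (-11/2 + (½)*(-28))) + 3870 = (-2367 + (-275 + 1256))/(-2089 + (-11/2 - 14)) + 3870 = (-2367 + 981)/(-2089 - 39/2) + 3870 = -1386/(-4217/2) + 3870 = -1386*(-2/4217) + 3870 = 2772/4217 + 3870 = 16322562/4217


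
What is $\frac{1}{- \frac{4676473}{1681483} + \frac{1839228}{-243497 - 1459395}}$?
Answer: $- \frac{715845987209}{2764039768760} \approx -0.25899$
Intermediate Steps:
$\frac{1}{- \frac{4676473}{1681483} + \frac{1839228}{-243497 - 1459395}} = \frac{1}{\left(-4676473\right) \frac{1}{1681483} + \frac{1839228}{-243497 - 1459395}} = \frac{1}{- \frac{4676473}{1681483} + \frac{1839228}{-1702892}} = \frac{1}{- \frac{4676473}{1681483} + 1839228 \left(- \frac{1}{1702892}\right)} = \frac{1}{- \frac{4676473}{1681483} - \frac{459807}{425723}} = \frac{1}{- \frac{2764039768760}{715845987209}} = - \frac{715845987209}{2764039768760}$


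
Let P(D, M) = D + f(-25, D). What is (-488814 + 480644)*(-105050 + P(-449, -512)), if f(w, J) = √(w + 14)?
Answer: 861926830 - 8170*I*√11 ≈ 8.6193e+8 - 27097.0*I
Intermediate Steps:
f(w, J) = √(14 + w)
P(D, M) = D + I*√11 (P(D, M) = D + √(14 - 25) = D + √(-11) = D + I*√11)
(-488814 + 480644)*(-105050 + P(-449, -512)) = (-488814 + 480644)*(-105050 + (-449 + I*√11)) = -8170*(-105499 + I*√11) = 861926830 - 8170*I*√11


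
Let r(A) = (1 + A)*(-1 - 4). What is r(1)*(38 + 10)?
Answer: -480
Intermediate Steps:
r(A) = -5 - 5*A (r(A) = (1 + A)*(-5) = -5 - 5*A)
r(1)*(38 + 10) = (-5 - 5*1)*(38 + 10) = (-5 - 5)*48 = -10*48 = -480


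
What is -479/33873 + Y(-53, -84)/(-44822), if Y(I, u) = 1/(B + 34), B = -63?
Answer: -622588529/44029412574 ≈ -0.014140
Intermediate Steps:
Y(I, u) = -1/29 (Y(I, u) = 1/(-63 + 34) = 1/(-29) = -1/29)
-479/33873 + Y(-53, -84)/(-44822) = -479/33873 - 1/29/(-44822) = -479*1/33873 - 1/29*(-1/44822) = -479/33873 + 1/1299838 = -622588529/44029412574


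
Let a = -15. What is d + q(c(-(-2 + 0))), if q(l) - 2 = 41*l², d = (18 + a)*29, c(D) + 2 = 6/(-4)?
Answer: 2365/4 ≈ 591.25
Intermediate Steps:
c(D) = -7/2 (c(D) = -2 + 6/(-4) = -2 + 6*(-¼) = -2 - 3/2 = -7/2)
d = 87 (d = (18 - 15)*29 = 3*29 = 87)
q(l) = 2 + 41*l²
d + q(c(-(-2 + 0))) = 87 + (2 + 41*(-7/2)²) = 87 + (2 + 41*(49/4)) = 87 + (2 + 2009/4) = 87 + 2017/4 = 2365/4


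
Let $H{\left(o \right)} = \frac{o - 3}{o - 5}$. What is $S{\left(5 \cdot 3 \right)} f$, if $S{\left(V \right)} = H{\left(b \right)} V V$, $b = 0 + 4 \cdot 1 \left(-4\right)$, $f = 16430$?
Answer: $\frac{23412750}{7} \approx 3.3447 \cdot 10^{6}$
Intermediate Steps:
$b = -16$ ($b = 0 + 4 \left(-4\right) = 0 - 16 = -16$)
$H{\left(o \right)} = \frac{-3 + o}{-5 + o}$
$S{\left(V \right)} = \frac{19 V^{2}}{21}$ ($S{\left(V \right)} = \frac{-3 - 16}{-5 - 16} V V = \frac{1}{-21} \left(-19\right) V V = \left(- \frac{1}{21}\right) \left(-19\right) V V = \frac{19 V}{21} V = \frac{19 V^{2}}{21}$)
$S{\left(5 \cdot 3 \right)} f = \frac{19 \left(5 \cdot 3\right)^{2}}{21} \cdot 16430 = \frac{19 \cdot 15^{2}}{21} \cdot 16430 = \frac{19}{21} \cdot 225 \cdot 16430 = \frac{1425}{7} \cdot 16430 = \frac{23412750}{7}$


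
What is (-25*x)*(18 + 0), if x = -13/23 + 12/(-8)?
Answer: 21375/23 ≈ 929.35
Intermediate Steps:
x = -95/46 (x = -13*1/23 + 12*(-⅛) = -13/23 - 3/2 = -95/46 ≈ -2.0652)
(-25*x)*(18 + 0) = (-25*(-95/46))*(18 + 0) = (2375/46)*18 = 21375/23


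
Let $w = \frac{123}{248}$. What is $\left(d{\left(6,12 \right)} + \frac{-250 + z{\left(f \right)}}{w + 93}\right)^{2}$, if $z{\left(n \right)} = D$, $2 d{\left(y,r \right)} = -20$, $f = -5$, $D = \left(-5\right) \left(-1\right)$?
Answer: $\frac{85632316900}{537636969} \approx 159.28$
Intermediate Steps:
$D = 5$
$d{\left(y,r \right)} = -10$ ($d{\left(y,r \right)} = \frac{1}{2} \left(-20\right) = -10$)
$z{\left(n \right)} = 5$
$w = \frac{123}{248}$ ($w = 123 \cdot \frac{1}{248} = \frac{123}{248} \approx 0.49597$)
$\left(d{\left(6,12 \right)} + \frac{-250 + z{\left(f \right)}}{w + 93}\right)^{2} = \left(-10 + \frac{-250 + 5}{\frac{123}{248} + 93}\right)^{2} = \left(-10 - \frac{245}{\frac{23187}{248}}\right)^{2} = \left(-10 - \frac{60760}{23187}\right)^{2} = \left(- \frac{292630}{23187}\right)^{2} = \frac{85632316900}{537636969}$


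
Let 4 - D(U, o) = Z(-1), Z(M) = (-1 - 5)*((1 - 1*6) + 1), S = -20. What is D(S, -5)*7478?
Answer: -149560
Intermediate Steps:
Z(M) = 24 (Z(M) = -6*((1 - 6) + 1) = -6*(-5 + 1) = -6*(-4) = 24)
D(U, o) = -20 (D(U, o) = 4 - 1*24 = 4 - 24 = -20)
D(S, -5)*7478 = -20*7478 = -149560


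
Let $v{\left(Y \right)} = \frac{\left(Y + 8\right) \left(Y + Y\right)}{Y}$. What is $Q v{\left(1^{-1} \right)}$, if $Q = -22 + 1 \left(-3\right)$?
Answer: $-450$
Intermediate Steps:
$Q = -25$ ($Q = -22 - 3 = -25$)
$v{\left(Y \right)} = 16 + 2 Y$ ($v{\left(Y \right)} = \frac{\left(8 + Y\right) 2 Y}{Y} = \frac{2 Y \left(8 + Y\right)}{Y} = 16 + 2 Y$)
$Q v{\left(1^{-1} \right)} = - 25 \left(16 + \frac{2}{1}\right) = - 25 \left(16 + 2 \cdot 1\right) = - 25 \left(16 + 2\right) = \left(-25\right) 18 = -450$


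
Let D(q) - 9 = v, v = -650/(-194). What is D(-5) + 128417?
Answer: 12457647/97 ≈ 1.2843e+5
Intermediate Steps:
v = 325/97 (v = -650*(-1/194) = 325/97 ≈ 3.3505)
D(q) = 1198/97 (D(q) = 9 + 325/97 = 1198/97)
D(-5) + 128417 = 1198/97 + 128417 = 12457647/97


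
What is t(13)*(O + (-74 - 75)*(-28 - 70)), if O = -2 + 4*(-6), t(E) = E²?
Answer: 2463344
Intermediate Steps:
O = -26 (O = -2 - 24 = -26)
t(13)*(O + (-74 - 75)*(-28 - 70)) = 13²*(-26 + (-74 - 75)*(-28 - 70)) = 169*(-26 - 149*(-98)) = 169*(-26 + 14602) = 169*14576 = 2463344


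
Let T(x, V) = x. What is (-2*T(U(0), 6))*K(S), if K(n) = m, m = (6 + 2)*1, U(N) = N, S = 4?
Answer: 0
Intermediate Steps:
m = 8 (m = 8*1 = 8)
K(n) = 8
(-2*T(U(0), 6))*K(S) = -2*0*8 = 0*8 = 0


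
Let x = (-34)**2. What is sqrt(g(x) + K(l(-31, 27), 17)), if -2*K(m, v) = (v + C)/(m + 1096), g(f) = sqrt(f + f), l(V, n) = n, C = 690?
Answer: sqrt(-1587922 + 171513544*sqrt(2))/2246 ≈ 6.9115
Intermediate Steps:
x = 1156
g(f) = sqrt(2)*sqrt(f) (g(f) = sqrt(2*f) = sqrt(2)*sqrt(f))
K(m, v) = -(690 + v)/(2*(1096 + m)) (K(m, v) = -(v + 690)/(2*(m + 1096)) = -(690 + v)/(2*(1096 + m)))
sqrt(g(x) + K(l(-31, 27), 17)) = sqrt(sqrt(2)*sqrt(1156) + (-690 - 1*17)/(2*(1096 + 27))) = sqrt(sqrt(2)*34 + (1/2)*(-690 - 17)/1123) = sqrt(34*sqrt(2) + (1/2)*(1/1123)*(-707)) = sqrt(34*sqrt(2) - 707/2246) = sqrt(-707/2246 + 34*sqrt(2))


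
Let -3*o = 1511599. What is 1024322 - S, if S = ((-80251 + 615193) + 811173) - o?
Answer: -2476978/3 ≈ -8.2566e+5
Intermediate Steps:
o = -1511599/3 (o = -⅓*1511599 = -1511599/3 ≈ -5.0387e+5)
S = 5549944/3 (S = ((-80251 + 615193) + 811173) - 1*(-1511599/3) = (534942 + 811173) + 1511599/3 = 1346115 + 1511599/3 = 5549944/3 ≈ 1.8500e+6)
1024322 - S = 1024322 - 1*5549944/3 = 1024322 - 5549944/3 = -2476978/3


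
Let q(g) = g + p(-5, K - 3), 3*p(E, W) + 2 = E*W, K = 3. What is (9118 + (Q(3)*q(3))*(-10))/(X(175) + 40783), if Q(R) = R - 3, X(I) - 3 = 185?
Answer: 9118/40971 ≈ 0.22255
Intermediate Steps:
X(I) = 188 (X(I) = 3 + 185 = 188)
Q(R) = -3 + R
p(E, W) = -⅔ + E*W/3 (p(E, W) = -⅔ + (E*W)/3 = -⅔ + E*W/3)
q(g) = -⅔ + g (q(g) = g + (-⅔ + (⅓)*(-5)*(3 - 3)) = g + (-⅔ + (⅓)*(-5)*0) = g + (-⅔ + 0) = g - ⅔ = -⅔ + g)
(9118 + (Q(3)*q(3))*(-10))/(X(175) + 40783) = (9118 + ((-3 + 3)*(-⅔ + 3))*(-10))/(188 + 40783) = (9118 + (0*(7/3))*(-10))/40971 = (9118 + 0*(-10))*(1/40971) = (9118 + 0)*(1/40971) = 9118*(1/40971) = 9118/40971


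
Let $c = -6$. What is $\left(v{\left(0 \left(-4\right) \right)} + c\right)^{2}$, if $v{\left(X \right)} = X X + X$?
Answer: $36$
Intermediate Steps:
$v{\left(X \right)} = X + X^{2}$ ($v{\left(X \right)} = X^{2} + X = X + X^{2}$)
$\left(v{\left(0 \left(-4\right) \right)} + c\right)^{2} = \left(0 \left(-4\right) \left(1 + 0 \left(-4\right)\right) - 6\right)^{2} = \left(0 \left(1 + 0\right) - 6\right)^{2} = \left(0 \cdot 1 - 6\right)^{2} = \left(0 - 6\right)^{2} = \left(-6\right)^{2} = 36$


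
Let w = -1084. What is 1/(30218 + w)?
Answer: 1/29134 ≈ 3.4324e-5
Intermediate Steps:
1/(30218 + w) = 1/(30218 - 1084) = 1/29134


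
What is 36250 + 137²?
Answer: 55019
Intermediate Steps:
36250 + 137² = 36250 + 18769 = 55019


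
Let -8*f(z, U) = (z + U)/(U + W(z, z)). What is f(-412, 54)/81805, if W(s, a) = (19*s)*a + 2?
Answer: 179/1055347326240 ≈ 1.6961e-10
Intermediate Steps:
W(s, a) = 2 + 19*a*s (W(s, a) = 19*a*s + 2 = 2 + 19*a*s)
f(z, U) = -(U + z)/(8*(2 + U + 19*z²)) (f(z, U) = -(z + U)/(8*(U + (2 + 19*z*z))) = -(U + z)/(8*(U + (2 + 19*z²))) = -(U + z)/(8*(2 + U + 19*z²)))
f(-412, 54)/81805 = ((-1*54 - 1*(-412))/(8*(2 + 54 + 19*(-412)²)))/81805 = ((-54 + 412)/(8*(2 + 54 + 19*169744)))*(1/81805) = ((⅛)*358/(2 + 54 + 3225136))*(1/81805) = ((⅛)*358/3225192)*(1/81805) = ((⅛)*(1/3225192)*358)*(1/81805) = (179/12900768)*(1/81805) = 179/1055347326240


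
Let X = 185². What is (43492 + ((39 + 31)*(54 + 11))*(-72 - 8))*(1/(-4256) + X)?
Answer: -11671426943073/1064 ≈ -1.0969e+10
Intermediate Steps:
X = 34225
(43492 + ((39 + 31)*(54 + 11))*(-72 - 8))*(1/(-4256) + X) = (43492 + ((39 + 31)*(54 + 11))*(-72 - 8))*(1/(-4256) + 34225) = (43492 + (70*65)*(-80))*(-1/4256 + 34225) = (43492 + 4550*(-80))*(145661599/4256) = (43492 - 364000)*(145661599/4256) = -320508*145661599/4256 = -11671426943073/1064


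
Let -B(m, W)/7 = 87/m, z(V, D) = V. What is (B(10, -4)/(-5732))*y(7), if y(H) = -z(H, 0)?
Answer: -4263/57320 ≈ -0.074372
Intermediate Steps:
B(m, W) = -609/m
y(H) = -H
(B(10, -4)/(-5732))*y(7) = (-609/10/(-5732))*(-1*7) = (-609*⅒*(-1/5732))*(-7) = -609/10*(-1/5732)*(-7) = (609/57320)*(-7) = -4263/57320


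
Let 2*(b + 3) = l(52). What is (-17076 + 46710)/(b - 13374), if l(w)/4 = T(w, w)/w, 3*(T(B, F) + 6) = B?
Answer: -52533/23713 ≈ -2.2154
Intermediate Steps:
T(B, F) = -6 + B/3
l(w) = 4*(-6 + w/3)/w (l(w) = 4*((-6 + w/3)/w) = 4*(-6 + w/3)/w)
b = -100/39 (b = -3 + (4/3 - 24/52)/2 = -3 + (4/3 - 24*1/52)/2 = -3 + (4/3 - 6/13)/2 = -3 + (1/2)*(34/39) = -3 + 17/39 = -100/39 ≈ -2.5641)
(-17076 + 46710)/(b - 13374) = (-17076 + 46710)/(-100/39 - 13374) = 29634/(-521686/39) = 29634*(-39/521686) = -52533/23713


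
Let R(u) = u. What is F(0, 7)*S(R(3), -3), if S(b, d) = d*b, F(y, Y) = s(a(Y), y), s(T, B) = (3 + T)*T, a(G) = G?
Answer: -630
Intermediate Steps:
s(T, B) = T*(3 + T)
F(y, Y) = Y*(3 + Y)
S(b, d) = b*d
F(0, 7)*S(R(3), -3) = (7*(3 + 7))*(3*(-3)) = (7*10)*(-9) = 70*(-9) = -630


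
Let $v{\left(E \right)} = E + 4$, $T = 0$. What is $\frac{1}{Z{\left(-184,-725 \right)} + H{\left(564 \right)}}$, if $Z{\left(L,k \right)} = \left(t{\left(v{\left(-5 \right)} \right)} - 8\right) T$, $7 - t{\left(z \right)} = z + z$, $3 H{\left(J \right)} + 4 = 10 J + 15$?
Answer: $\frac{3}{5651} \approx 0.00053088$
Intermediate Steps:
$H{\left(J \right)} = \frac{11}{3} + \frac{10 J}{3}$ ($H{\left(J \right)} = - \frac{4}{3} + \frac{10 J + 15}{3} = - \frac{4}{3} + \frac{15 + 10 J}{3} = - \frac{4}{3} + \left(5 + \frac{10 J}{3}\right) = \frac{11}{3} + \frac{10 J}{3}$)
$v{\left(E \right)} = 4 + E$
$t{\left(z \right)} = 7 - 2 z$ ($t{\left(z \right)} = 7 - \left(z + z\right) = 7 - 2 z$)
$Z{\left(L,k \right)} = 0$ ($Z{\left(L,k \right)} = \left(\left(7 - 2 \left(4 - 5\right)\right) - 8\right) 0 = \left(\left(7 - -2\right) - 8\right) 0 = \left(\left(7 + 2\right) - 8\right) 0 = \left(9 - 8\right) 0 = 1 \cdot 0 = 0$)
$\frac{1}{Z{\left(-184,-725 \right)} + H{\left(564 \right)}} = \frac{1}{0 + \left(\frac{11}{3} + \frac{10}{3} \cdot 564\right)} = \frac{1}{0 + \left(\frac{11}{3} + 1880\right)} = \frac{1}{0 + \frac{5651}{3}} = \frac{1}{\frac{5651}{3}} = \frac{3}{5651}$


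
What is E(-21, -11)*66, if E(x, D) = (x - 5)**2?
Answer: 44616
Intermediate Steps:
E(x, D) = (-5 + x)**2
E(-21, -11)*66 = (-5 - 21)**2*66 = (-26)**2*66 = 676*66 = 44616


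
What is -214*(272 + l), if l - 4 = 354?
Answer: -134820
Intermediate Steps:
l = 358 (l = 4 + 354 = 358)
-214*(272 + l) = -214*(272 + 358) = -214*630 = -134820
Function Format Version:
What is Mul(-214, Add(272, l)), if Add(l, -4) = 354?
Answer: -134820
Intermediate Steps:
l = 358 (l = Add(4, 354) = 358)
Mul(-214, Add(272, l)) = Mul(-214, Add(272, 358)) = Mul(-214, 630) = -134820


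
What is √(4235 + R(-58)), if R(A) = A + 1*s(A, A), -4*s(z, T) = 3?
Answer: √16705/2 ≈ 64.624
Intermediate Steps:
s(z, T) = -¾ (s(z, T) = -¼*3 = -¾)
R(A) = -¾ + A (R(A) = A + 1*(-¾) = A - ¾ = -¾ + A)
√(4235 + R(-58)) = √(4235 + (-¾ - 58)) = √(4235 - 235/4) = √(16705/4) = √16705/2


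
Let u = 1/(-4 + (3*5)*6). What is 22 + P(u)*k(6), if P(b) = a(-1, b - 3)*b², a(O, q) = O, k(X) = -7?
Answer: 162719/7396 ≈ 22.001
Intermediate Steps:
u = 1/86 (u = 1/(-4 + 15*6) = 1/(-4 + 90) = 1/86 ≈ 0.011628)
P(b) = -b²
22 + P(u)*k(6) = 22 - (1/86)²*(-7) = 22 - 1*1/7396*(-7) = 22 - 1/7396*(-7) = 22 + 7/7396 = 162719/7396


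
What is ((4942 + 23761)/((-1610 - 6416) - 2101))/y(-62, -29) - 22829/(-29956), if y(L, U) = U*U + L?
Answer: 179236624389/236320876948 ≈ 0.75845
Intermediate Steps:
y(L, U) = L + U**2 (y(L, U) = U**2 + L = L + U**2)
((4942 + 23761)/((-1610 - 6416) - 2101))/y(-62, -29) - 22829/(-29956) = ((4942 + 23761)/((-1610 - 6416) - 2101))/(-62 + (-29)**2) - 22829/(-29956) = (28703/(-8026 - 2101))/(-62 + 841) - 22829*(-1/29956) = (28703/(-10127))/779 + 22829/29956 = (28703*(-1/10127))*(1/779) + 22829/29956 = -28703/10127*1/779 + 22829/29956 = -28703/7888933 + 22829/29956 = 179236624389/236320876948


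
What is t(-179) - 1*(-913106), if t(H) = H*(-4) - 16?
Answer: 913806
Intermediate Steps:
t(H) = -16 - 4*H (t(H) = -4*H - 16 = -16 - 4*H)
t(-179) - 1*(-913106) = (-16 - 4*(-179)) - 1*(-913106) = (-16 + 716) + 913106 = 700 + 913106 = 913806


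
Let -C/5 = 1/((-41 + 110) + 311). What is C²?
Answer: 1/5776 ≈ 0.00017313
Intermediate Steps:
C = -1/76 (C = -5/((-41 + 110) + 311) = -5/(69 + 311) = -5/380 = -5*1/380 = -1/76 ≈ -0.013158)
C² = (-1/76)² = 1/5776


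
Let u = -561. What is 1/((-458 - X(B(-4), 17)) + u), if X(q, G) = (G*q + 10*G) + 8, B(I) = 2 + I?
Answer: -1/1163 ≈ -0.00085985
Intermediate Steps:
X(q, G) = 8 + 10*G + G*q (X(q, G) = (10*G + G*q) + 8 = 8 + 10*G + G*q)
1/((-458 - X(B(-4), 17)) + u) = 1/((-458 - (8 + 10*17 + 17*(2 - 4))) - 561) = 1/((-458 - (8 + 170 + 17*(-2))) - 561) = 1/((-458 - (8 + 170 - 34)) - 561) = 1/((-458 - 1*144) - 561) = 1/((-458 - 144) - 561) = 1/(-602 - 561) = 1/(-1163) = -1/1163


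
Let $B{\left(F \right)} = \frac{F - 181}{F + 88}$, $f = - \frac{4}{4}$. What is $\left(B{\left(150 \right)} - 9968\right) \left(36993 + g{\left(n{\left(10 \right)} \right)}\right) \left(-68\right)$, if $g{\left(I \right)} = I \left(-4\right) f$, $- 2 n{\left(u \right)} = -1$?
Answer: $25076426550$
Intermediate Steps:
$n{\left(u \right)} = \frac{1}{2}$ ($n{\left(u \right)} = \left(- \frac{1}{2}\right) \left(-1\right) = \frac{1}{2}$)
$f = -1$ ($f = \left(-4\right) \frac{1}{4} = -1$)
$B{\left(F \right)} = \frac{-181 + F}{88 + F}$
$g{\left(I \right)} = 4 I$ ($g{\left(I \right)} = I \left(-4\right) \left(-1\right) = - 4 I \left(-1\right) = 4 I$)
$\left(B{\left(150 \right)} - 9968\right) \left(36993 + g{\left(n{\left(10 \right)} \right)}\right) \left(-68\right) = \left(\frac{-181 + 150}{88 + 150} - 9968\right) \left(36993 + 4 \cdot \frac{1}{2}\right) \left(-68\right) = \left(\frac{1}{238} \left(-31\right) - 9968\right) \left(36993 + 2\right) \left(-68\right) = \left(\frac{1}{238} \left(-31\right) - 9968\right) 36995 \left(-68\right) = \left(- \frac{31}{238} - 9968\right) 36995 \left(-68\right) = \left(- \frac{2372415}{238}\right) 36995 \left(-68\right) = \left(- \frac{12538213275}{34}\right) \left(-68\right) = 25076426550$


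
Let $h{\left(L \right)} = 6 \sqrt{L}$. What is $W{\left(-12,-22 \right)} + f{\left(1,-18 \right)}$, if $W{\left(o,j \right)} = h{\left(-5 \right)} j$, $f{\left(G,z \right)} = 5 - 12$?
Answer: $-7 - 132 i \sqrt{5} \approx -7.0 - 295.16 i$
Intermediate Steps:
$f{\left(G,z \right)} = -7$ ($f{\left(G,z \right)} = 5 - 12 = -7$)
$W{\left(o,j \right)} = 6 i j \sqrt{5}$ ($W{\left(o,j \right)} = 6 \sqrt{-5} j = 6 i \sqrt{5} j = 6 i j \sqrt{5}$)
$W{\left(-12,-22 \right)} + f{\left(1,-18 \right)} = 6 i \left(-22\right) \sqrt{5} - 7 = - 132 i \sqrt{5} - 7 = -7 - 132 i \sqrt{5}$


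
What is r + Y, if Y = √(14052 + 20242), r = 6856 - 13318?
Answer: -6462 + √34294 ≈ -6276.8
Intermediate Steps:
r = -6462
Y = √34294 ≈ 185.19
r + Y = -6462 + √34294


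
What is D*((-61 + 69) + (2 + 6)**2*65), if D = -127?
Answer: -529336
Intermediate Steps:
D*((-61 + 69) + (2 + 6)**2*65) = -127*((-61 + 69) + (2 + 6)**2*65) = -127*(8 + 8**2*65) = -127*(8 + 64*65) = -127*(8 + 4160) = -127*4168 = -529336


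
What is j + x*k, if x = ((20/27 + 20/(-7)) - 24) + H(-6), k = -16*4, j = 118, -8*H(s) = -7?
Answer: 327622/189 ≈ 1733.4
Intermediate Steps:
H(s) = 7/8 (H(s) = -⅛*(-7) = 7/8)
k = -64
x = -38165/1512 (x = ((20/27 + 20/(-7)) - 24) + 7/8 = ((20*(1/27) + 20*(-⅐)) - 24) + 7/8 = ((20/27 - 20/7) - 24) + 7/8 = (-400/189 - 24) + 7/8 = -4936/189 + 7/8 = -38165/1512 ≈ -25.241)
j + x*k = 118 - 38165/1512*(-64) = 118 + 305320/189 = 327622/189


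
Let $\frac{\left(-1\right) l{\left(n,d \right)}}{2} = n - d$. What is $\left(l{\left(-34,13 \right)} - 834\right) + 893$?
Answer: $153$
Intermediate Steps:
$l{\left(n,d \right)} = - 2 n + 2 d$ ($l{\left(n,d \right)} = - 2 \left(n - d\right) = - 2 n + 2 d$)
$\left(l{\left(-34,13 \right)} - 834\right) + 893 = \left(\left(\left(-2\right) \left(-34\right) + 2 \cdot 13\right) - 834\right) + 893 = \left(\left(68 + 26\right) - 834\right) + 893 = \left(94 - 834\right) + 893 = -740 + 893 = 153$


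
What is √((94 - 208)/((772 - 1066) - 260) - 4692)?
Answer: 21*I*√816319/277 ≈ 68.497*I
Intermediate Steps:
√((94 - 208)/((772 - 1066) - 260) - 4692) = √(-114/(-294 - 260) - 4692) = √(-114/(-554) - 4692) = √(-114*(-1/554) - 4692) = √(57/277 - 4692) = √(-1299627/277) = 21*I*√816319/277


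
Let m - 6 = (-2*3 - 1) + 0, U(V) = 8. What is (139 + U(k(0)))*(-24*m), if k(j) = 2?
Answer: 3528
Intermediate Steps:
m = -1 (m = 6 + ((-2*3 - 1) + 0) = 6 + ((-6 - 1) + 0) = 6 + (-7 + 0) = 6 - 7 = -1)
(139 + U(k(0)))*(-24*m) = (139 + 8)*(-24*(-1)) = 147*24 = 3528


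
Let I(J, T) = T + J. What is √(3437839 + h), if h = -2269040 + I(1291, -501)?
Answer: √1169589 ≈ 1081.5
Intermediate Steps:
I(J, T) = J + T
h = -2268250 (h = -2269040 + (1291 - 501) = -2269040 + 790 = -2268250)
√(3437839 + h) = √(3437839 - 2268250) = √1169589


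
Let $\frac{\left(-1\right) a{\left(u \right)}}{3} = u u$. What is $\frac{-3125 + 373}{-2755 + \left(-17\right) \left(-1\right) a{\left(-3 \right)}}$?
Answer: $\frac{1376}{1607} \approx 0.85625$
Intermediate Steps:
$a{\left(u \right)} = - 3 u^{2}$ ($a{\left(u \right)} = - 3 u u = - 3 u^{2}$)
$\frac{-3125 + 373}{-2755 + \left(-17\right) \left(-1\right) a{\left(-3 \right)}} = \frac{-3125 + 373}{-2755 + \left(-17\right) \left(-1\right) \left(- 3 \left(-3\right)^{2}\right)} = - \frac{2752}{-2755 + 17 \left(\left(-3\right) 9\right)} = - \frac{2752}{-2755 + 17 \left(-27\right)} = - \frac{2752}{-2755 - 459} = - \frac{2752}{-3214} = \left(-2752\right) \left(- \frac{1}{3214}\right) = \frac{1376}{1607}$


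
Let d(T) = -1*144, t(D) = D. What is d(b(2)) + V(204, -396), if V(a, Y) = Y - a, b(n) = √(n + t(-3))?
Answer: -744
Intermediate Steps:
b(n) = √(-3 + n) (b(n) = √(n - 3) = √(-3 + n))
d(T) = -144
d(b(2)) + V(204, -396) = -144 + (-396 - 1*204) = -144 + (-396 - 204) = -144 - 600 = -744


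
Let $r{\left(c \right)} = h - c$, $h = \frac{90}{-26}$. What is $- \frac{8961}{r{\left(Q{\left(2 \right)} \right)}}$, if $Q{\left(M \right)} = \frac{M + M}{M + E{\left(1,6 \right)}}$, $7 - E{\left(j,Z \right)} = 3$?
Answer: $\frac{349479}{161} \approx 2170.7$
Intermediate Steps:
$h = - \frac{45}{13}$ ($h = 90 \left(- \frac{1}{26}\right) = - \frac{45}{13} \approx -3.4615$)
$E{\left(j,Z \right)} = 4$ ($E{\left(j,Z \right)} = 7 - 3 = 4$)
$Q{\left(M \right)} = \frac{2 M}{4 + M}$ ($Q{\left(M \right)} = \frac{M + M}{M + 4} = \frac{2 M}{4 + M}$)
$r{\left(c \right)} = - \frac{45}{13} - c$
$- \frac{8961}{r{\left(Q{\left(2 \right)} \right)}} = - \frac{8961}{- \frac{45}{13} - 2 \cdot 2 \frac{1}{4 + 2}} = - \frac{8961}{- \frac{45}{13} - 2 \cdot 2 \cdot \frac{1}{6}} = - \frac{8961}{- \frac{45}{13} - \frac{2}{3}} = - \frac{8961}{- \frac{161}{39}} = \left(-8961\right) \left(- \frac{39}{161}\right) = \frac{349479}{161}$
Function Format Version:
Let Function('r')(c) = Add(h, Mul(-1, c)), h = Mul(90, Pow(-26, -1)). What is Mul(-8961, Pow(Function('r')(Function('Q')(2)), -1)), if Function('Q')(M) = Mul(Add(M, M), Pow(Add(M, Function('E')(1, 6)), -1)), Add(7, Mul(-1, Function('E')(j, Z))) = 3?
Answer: Rational(349479, 161) ≈ 2170.7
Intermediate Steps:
h = Rational(-45, 13) (h = Mul(90, Rational(-1, 26)) = Rational(-45, 13) ≈ -3.4615)
Function('E')(j, Z) = 4 (Function('E')(j, Z) = Add(7, Mul(-1, 3)) = Add(7, -3) = 4)
Function('Q')(M) = Mul(2, M, Pow(Add(4, M), -1)) (Function('Q')(M) = Mul(Add(M, M), Pow(Add(M, 4), -1)) = Mul(Mul(2, M), Pow(Add(4, M), -1)) = Mul(2, M, Pow(Add(4, M), -1)))
Function('r')(c) = Add(Rational(-45, 13), Mul(-1, c))
Mul(-8961, Pow(Function('r')(Function('Q')(2)), -1)) = Mul(-8961, Pow(Add(Rational(-45, 13), Mul(-1, Mul(2, 2, Pow(Add(4, 2), -1)))), -1)) = Mul(-8961, Pow(Add(Rational(-45, 13), Mul(-1, Mul(2, 2, Pow(6, -1)))), -1)) = Mul(-8961, Pow(Add(Rational(-45, 13), Mul(-1, Mul(2, 2, Rational(1, 6)))), -1)) = Mul(-8961, Pow(Add(Rational(-45, 13), Mul(-1, Rational(2, 3))), -1)) = Mul(-8961, Pow(Add(Rational(-45, 13), Rational(-2, 3)), -1)) = Mul(-8961, Pow(Rational(-161, 39), -1)) = Mul(-8961, Rational(-39, 161)) = Rational(349479, 161)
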